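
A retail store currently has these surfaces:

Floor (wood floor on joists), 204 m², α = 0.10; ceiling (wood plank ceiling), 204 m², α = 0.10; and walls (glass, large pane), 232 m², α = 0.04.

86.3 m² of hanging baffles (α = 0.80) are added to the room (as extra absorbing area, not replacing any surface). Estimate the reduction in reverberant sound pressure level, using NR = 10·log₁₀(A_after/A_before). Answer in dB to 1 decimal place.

Summing Sᵢαᵢ: 20.400 + 20.400 + 9.280 → A_before = 50.080 sabins.
Added absorption = 86.3 × 0.80 = 69.040 sabins.
New total A_after = 119.120 sabins.
Reduction = 10 log₁₀(A_after/A_before) = 10 log₁₀(2.3786) = 3.8 dB.

3.8 dB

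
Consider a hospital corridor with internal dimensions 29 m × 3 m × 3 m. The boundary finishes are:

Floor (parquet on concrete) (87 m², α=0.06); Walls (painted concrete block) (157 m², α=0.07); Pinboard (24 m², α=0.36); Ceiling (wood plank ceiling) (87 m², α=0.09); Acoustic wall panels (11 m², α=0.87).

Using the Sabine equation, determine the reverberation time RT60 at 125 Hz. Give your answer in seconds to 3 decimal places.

0.995 seconds

Summing Sᵢαᵢ: 5.220 + 10.990 + 8.640 + 7.830 + 9.570 → A = 42.250 sabins.
Volume V = 29 × 3 × 3 = 261 m³.
T = 0.161 V/A = 0.161·261/42.250 = 0.995 s.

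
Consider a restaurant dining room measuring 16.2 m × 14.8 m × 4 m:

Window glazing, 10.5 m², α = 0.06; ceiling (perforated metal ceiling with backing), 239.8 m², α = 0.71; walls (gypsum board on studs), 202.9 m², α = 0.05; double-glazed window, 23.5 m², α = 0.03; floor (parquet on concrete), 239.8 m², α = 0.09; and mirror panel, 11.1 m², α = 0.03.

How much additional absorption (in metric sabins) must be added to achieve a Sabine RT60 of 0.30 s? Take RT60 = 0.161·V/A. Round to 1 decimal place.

311.0 sabins

Equivalent absorption area: A₁ = 10.5×0.06 + 239.8×0.71 + 202.9×0.05 + 23.5×0.03 + 239.8×0.09 + 11.1×0.03 = 203.653 m².
V = 959.04 m³. Required absorption A₂ = 0.161 × 959.04 / 0.30 = 514.685 sabins.
Additional absorption ΔA = 514.685 − 203.653 = 311.0 sabins.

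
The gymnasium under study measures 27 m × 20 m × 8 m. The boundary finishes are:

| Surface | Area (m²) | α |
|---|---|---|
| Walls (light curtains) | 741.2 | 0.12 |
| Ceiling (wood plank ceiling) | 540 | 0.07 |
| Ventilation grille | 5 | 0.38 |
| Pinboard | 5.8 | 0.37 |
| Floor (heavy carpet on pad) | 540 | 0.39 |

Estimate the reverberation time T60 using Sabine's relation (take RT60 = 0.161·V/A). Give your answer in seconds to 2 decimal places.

2.04 s

Summing Sᵢαᵢ: 88.944 + 37.800 + 1.900 + 2.146 + 210.600 → A = 341.390 sabins.
Volume V = 27 × 20 × 8 = 4320 m³.
Sabine: RT60 = 0.161 × 4320 / 341.390 = 2.04 s.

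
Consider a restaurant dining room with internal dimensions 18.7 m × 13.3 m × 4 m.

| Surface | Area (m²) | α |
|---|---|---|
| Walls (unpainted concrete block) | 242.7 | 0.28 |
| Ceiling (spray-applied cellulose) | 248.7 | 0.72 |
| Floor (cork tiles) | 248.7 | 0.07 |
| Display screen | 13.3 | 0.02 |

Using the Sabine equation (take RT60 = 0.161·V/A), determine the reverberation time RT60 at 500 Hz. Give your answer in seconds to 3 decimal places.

0.605 s

A = Σ Sᵢαᵢ = 242.7·0.28 + 248.7·0.72 + 248.7·0.07 + 13.3·0.02 = 264.695 sabins.
Volume V = 18.7 × 13.3 × 4 = 994.84 m³.
T = 0.161 V/A = 0.161·994.84/264.695 = 0.605 s.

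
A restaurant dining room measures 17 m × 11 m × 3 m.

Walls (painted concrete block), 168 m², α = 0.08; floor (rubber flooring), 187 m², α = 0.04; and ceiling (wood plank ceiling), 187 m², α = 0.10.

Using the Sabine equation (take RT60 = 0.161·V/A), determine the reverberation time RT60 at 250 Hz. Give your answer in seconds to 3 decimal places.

Total absorption A = 168*0.08 + 187*0.04 + 187*0.10
  = 13.440 + 7.480 + 18.700 = 39.620 m² sabins.
V = 17·11·3 = 561 m³.
Sabine: RT60 = 0.161 × 561 / 39.620 = 2.280 s.

2.280 s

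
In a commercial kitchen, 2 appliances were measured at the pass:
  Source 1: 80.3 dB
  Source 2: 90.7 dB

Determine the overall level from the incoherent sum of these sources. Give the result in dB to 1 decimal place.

Sum in the linear (power) domain: Σ 10^(Lᵢ/10) = 10^(80.3/10) + 10^(90.7/10) = 1.282e+09.
Combined level = 10 log₁₀(1.282e+09) = 91.1 dB.

91.1 dB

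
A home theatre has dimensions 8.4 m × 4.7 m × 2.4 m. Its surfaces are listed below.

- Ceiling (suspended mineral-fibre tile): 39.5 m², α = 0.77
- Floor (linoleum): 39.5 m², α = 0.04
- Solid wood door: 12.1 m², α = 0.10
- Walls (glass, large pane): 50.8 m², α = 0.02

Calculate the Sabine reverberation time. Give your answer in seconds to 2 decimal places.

0.45 seconds

A = Σ Sᵢαᵢ = 39.5*0.77 + 39.5*0.04 + 12.1*0.10 + 50.8*0.02 = 34.221 sabins.
V = 8.4·4.7·2.4 = 94.752 m³.
RT60 = 0.161 · V / A = 0.161 × 94.752 / 34.221 = 0.45 s.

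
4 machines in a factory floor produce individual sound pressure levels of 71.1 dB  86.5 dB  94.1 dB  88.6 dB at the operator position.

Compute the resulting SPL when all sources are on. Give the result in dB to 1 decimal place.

Σ 10^(Lᵢ/10) = 3.754e+09.
Back to dB: 10·log₁₀ Σ = 95.7 dB.

95.7 dB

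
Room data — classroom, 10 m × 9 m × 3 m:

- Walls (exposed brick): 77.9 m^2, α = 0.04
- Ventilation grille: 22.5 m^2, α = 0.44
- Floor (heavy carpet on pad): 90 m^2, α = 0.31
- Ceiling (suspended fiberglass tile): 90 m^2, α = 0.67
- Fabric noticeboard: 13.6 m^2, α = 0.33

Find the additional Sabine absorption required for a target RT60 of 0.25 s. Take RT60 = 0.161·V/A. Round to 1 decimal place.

A₁ = Σ Sᵢαᵢ = 77.9×0.04 + 22.5×0.44 + 90×0.31 + 90×0.67 + 13.6×0.33 = 105.704 sabins.
Target A₂ = 0.161·270/0.25 = 173.880 sabins (V = 270 m³).
Shortfall: 173.880 − 105.704 = 68.2 sabins.

68.2 sabins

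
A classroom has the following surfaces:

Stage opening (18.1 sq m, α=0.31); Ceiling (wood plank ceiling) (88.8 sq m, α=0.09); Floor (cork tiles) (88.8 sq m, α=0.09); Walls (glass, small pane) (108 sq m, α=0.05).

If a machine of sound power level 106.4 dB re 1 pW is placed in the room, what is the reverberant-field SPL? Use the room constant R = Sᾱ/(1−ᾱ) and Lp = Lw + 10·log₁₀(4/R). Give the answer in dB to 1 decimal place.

A = 26.995 sabins; S = 303.7 sq m.
ᾱ = 26.995/303.7 = 0.0889; R = Sᾱ/(1−ᾱ) = 26.995/(1−0.0889) = 29.629 sq m.
Lp = Lw + 10 log₁₀(4/R) = 106.4 -8.70 = 97.7 dB.

97.7 dB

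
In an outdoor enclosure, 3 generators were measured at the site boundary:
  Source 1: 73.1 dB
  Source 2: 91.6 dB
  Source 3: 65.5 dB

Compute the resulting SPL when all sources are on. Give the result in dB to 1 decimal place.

91.7 dB

Sum in the linear (power) domain: Σ 10^(Lᵢ/10) = 10^(73.1/10) + 10^(91.6/10) + 10^(65.5/10) = 1.469e+09.
Back to dB: 10·log₁₀ Σ = 91.7 dB.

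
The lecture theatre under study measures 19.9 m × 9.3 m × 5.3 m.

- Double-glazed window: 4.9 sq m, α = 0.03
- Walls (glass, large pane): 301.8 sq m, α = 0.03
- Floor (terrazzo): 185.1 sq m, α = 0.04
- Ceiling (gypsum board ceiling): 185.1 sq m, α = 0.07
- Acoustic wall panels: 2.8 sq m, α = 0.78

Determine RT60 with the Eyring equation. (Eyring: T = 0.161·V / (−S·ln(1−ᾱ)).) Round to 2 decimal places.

4.86 seconds

S = Σ Sᵢ = 679.7 sq m.
Absorption A = 4.9×0.03 + 301.8×0.03 + 185.1×0.04 + 185.1×0.07 + 2.8×0.78 = 31.746 sabins.
ᾱ = 31.746 / 679.7 = 0.0467.
−S·ln(1−ᾱ) = −679.7 × ln(1 − 0.0467) = 32.507.
V = 19.9 × 9.3 × 5.3 = 980.871 m³.
RT60 = 0.161 × 980.871 / 32.507 = 4.86 s.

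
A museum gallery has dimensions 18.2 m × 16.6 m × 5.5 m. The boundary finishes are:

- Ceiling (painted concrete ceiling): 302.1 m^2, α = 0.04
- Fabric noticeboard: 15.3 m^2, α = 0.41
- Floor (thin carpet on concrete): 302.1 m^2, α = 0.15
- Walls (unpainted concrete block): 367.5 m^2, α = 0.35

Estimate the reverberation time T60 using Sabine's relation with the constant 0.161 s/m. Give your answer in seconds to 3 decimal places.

1.391 s

Summing Sᵢαᵢ: 12.084 + 6.273 + 45.315 + 128.625 → A = 192.297 sabins.
V = 18.2·16.6·5.5 = 1661.66 m³.
Sabine: RT60 = 0.161 × 1661.66 / 192.297 = 1.391 s.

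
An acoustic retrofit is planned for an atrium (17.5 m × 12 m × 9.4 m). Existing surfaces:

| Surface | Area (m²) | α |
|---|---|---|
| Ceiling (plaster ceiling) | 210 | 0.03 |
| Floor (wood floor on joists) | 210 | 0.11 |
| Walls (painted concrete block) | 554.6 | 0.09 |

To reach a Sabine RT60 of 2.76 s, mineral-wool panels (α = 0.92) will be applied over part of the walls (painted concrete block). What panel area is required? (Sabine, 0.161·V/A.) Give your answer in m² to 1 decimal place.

43.2

A₁ = Σ Sᵢαᵢ = 210·0.03 + 210·0.11 + 554.6·0.09 = 79.314 sabins.
Required A₂ = 0.161·1974/2.76 = 115.150 sabins.
ΔA needed = 115.150 − 79.314 = 35.836 sabins.
Net gain per m²: Δα = 0.92 − 0.09 = 0.83.
Area = ΔA/Δα = 35.836/0.83 = 43.2 m².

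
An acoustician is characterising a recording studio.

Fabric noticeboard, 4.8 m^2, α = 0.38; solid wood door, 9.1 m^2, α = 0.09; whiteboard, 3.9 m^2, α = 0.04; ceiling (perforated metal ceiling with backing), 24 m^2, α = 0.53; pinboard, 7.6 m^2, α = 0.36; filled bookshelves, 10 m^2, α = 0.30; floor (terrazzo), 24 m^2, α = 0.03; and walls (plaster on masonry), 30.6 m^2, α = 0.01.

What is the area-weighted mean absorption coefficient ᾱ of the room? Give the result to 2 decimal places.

0.20

S = Σ Sᵢ = 4.8 + 9.1 + 3.9 + 24 + 7.6 + 10 + 24 + 30.6 = 114.0 m^2.
Weighted sum Σ Sα = 22.281.
ᾱ = 22.281 / 114.0 = 0.20.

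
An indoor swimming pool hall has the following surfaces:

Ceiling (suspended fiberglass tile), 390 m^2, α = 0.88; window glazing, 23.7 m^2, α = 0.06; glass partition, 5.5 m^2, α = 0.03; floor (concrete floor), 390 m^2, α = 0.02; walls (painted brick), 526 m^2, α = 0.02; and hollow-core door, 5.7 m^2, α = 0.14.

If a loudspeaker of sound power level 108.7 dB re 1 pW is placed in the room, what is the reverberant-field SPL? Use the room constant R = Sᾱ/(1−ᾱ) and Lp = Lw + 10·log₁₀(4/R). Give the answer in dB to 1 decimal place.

87.7 dB

A = 363.905 sabins; S = 1340.9 m^2.
ᾱ = 363.905/1340.9 = 0.2714; R = Sᾱ/(1−ᾱ) = 363.905/(1−0.2714) = 499.458 m^2.
Lp = Lw + 10 log₁₀(4/R) = 108.7 -20.96 = 87.7 dB.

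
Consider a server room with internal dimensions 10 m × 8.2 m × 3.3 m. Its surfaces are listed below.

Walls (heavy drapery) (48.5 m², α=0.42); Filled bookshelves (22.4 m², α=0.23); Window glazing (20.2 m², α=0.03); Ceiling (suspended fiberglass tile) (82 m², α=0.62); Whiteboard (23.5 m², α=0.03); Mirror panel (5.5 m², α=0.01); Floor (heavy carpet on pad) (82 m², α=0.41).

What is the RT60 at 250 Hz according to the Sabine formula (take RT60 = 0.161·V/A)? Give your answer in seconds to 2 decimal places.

0.39 s

Equivalent absorption area: A = 48.5*0.42 + 22.4*0.23 + 20.2*0.03 + 82*0.62 + 23.5*0.03 + 5.5*0.01 + 82*0.41 = 111.348 m².
Volume V = 10 × 8.2 × 3.3 = 270.6 m³.
T = 0.161 V/A = 0.161·270.6/111.348 = 0.39 s.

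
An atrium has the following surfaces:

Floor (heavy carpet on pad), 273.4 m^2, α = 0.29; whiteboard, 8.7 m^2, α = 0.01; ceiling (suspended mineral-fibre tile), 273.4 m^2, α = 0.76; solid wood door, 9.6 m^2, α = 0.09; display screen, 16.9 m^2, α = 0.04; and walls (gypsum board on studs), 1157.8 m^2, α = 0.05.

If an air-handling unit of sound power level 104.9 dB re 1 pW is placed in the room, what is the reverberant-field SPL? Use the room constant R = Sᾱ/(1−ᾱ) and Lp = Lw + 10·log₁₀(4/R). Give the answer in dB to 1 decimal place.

A = 346.587 sabins; S = 1739.8 m^2.
ᾱ = 0.1992, so room constant R = A/(1−ᾱ) = 432.801 m^2.
Lp = Lw + 10 log₁₀(4/R) = 104.9 -20.34 = 84.6 dB.

84.6 dB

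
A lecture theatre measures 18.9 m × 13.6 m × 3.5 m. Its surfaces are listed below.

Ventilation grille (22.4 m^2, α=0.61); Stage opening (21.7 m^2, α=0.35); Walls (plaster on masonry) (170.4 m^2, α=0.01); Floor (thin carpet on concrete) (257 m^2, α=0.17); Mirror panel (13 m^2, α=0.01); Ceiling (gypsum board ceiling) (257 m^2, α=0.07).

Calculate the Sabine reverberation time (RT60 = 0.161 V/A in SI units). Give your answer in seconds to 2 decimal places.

Summing Sᵢαᵢ: 13.664 + 7.595 + 1.704 + 43.690 + 0.130 + 17.990 → A = 84.773 sabins.
Room volume: 899.64 m³.
Sabine: RT60 = 0.161 × 899.64 / 84.773 = 1.71 s.

1.71 sec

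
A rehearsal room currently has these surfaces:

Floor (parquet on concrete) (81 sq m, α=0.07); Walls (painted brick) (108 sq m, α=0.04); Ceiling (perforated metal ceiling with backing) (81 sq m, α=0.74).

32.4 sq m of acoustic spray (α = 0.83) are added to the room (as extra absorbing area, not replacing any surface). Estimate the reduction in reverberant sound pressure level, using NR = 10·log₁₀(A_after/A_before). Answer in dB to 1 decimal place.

1.4 dB

Summing Sᵢαᵢ: 5.670 + 4.320 + 59.940 → A_before = 69.930 sabins.
Treatment contributes 32.4·0.83 = 26.892 sabins.
New total A_after = 96.822 sabins.
NR = 10·log₁₀(96.822/69.930) = 1.4 dB.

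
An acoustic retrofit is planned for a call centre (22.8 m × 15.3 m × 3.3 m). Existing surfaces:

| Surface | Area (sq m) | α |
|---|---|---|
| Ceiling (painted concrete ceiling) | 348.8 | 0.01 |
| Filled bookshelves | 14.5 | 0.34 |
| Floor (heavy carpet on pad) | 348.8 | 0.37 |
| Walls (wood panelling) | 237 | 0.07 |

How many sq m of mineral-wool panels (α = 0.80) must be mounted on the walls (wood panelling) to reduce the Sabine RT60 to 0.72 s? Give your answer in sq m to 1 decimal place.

141.6

A₁ = Σ Sᵢαᵢ = 348.8×0.01 + 14.5×0.34 + 348.8×0.37 + 237×0.07 = 154.064 sabins.
Required A₂ = 0.161·1151.172/0.72 = 257.415 sabins.
Absorption to add: 257.415 − 154.064 = 103.351 sabins.
Net gain per sq m: Δα = 0.80 − 0.07 = 0.73.
Panel area = 103.351 / 0.73 = 141.6 sq m.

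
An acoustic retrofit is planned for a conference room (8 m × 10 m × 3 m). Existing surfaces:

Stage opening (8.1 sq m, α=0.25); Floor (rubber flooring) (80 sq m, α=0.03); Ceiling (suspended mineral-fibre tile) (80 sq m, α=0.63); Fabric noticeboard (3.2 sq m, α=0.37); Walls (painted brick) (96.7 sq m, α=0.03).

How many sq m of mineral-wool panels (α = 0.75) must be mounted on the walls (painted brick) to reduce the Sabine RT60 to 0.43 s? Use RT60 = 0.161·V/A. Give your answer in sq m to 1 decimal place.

A₁ = Σ Sᵢαᵢ = 8.1·0.25 + 80·0.03 + 80·0.63 + 3.2·0.37 + 96.7·0.03 = 58.910 sabins.
Required A₂ = 0.161·240/0.43 = 89.860 sabins.
Absorption to add: 89.860 − 58.910 = 30.950 sabins.
Net gain per sq m: Δα = 0.75 − 0.03 = 0.72.
Panel area = 30.950 / 0.72 = 43.0 sq m.

43.0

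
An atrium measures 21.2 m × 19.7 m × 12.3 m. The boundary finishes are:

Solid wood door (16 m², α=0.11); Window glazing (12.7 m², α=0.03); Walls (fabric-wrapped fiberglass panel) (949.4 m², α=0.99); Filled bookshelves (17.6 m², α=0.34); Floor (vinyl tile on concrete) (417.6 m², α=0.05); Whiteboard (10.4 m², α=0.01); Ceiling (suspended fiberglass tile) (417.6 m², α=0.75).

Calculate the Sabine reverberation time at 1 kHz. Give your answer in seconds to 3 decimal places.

Summing Sᵢαᵢ: 1.760 + 0.381 + 939.906 + 5.984 + 20.880 + 0.104 + 313.200 → A = 1282.215 sabins.
V = 21.2·19.7·12.3 = 5136.972 m³.
RT60 = 0.161 · V / A = 0.161 × 5136.972 / 1282.215 = 0.645 s.

0.645 seconds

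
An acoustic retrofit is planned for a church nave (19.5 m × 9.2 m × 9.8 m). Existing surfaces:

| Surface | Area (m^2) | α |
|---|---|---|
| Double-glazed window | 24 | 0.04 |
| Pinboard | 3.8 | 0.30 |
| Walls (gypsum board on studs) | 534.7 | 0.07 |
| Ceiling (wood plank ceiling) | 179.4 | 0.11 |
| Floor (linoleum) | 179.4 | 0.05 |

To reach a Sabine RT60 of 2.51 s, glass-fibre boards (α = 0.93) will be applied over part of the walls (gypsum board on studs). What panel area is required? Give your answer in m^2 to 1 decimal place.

Summing Sᵢαᵢ: 0.960 + 1.140 + 37.429 + 19.734 + 8.970 → A₁ = 68.233 sabins.
Required A₂ = 0.161·1758.12/2.51 = 112.772 sabins.
Absorption to add: 112.772 − 68.233 = 44.539 sabins.
Net gain per m^2: Δα = 0.93 − 0.07 = 0.86.
Panel area = 44.539 / 0.86 = 51.8 m^2.

51.8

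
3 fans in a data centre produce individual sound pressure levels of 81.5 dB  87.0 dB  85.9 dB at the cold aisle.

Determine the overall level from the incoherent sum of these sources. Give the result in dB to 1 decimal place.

Σ 10^(Lᵢ/10) = 1.031e+09.
Combined level = 10 log₁₀(1.031e+09) = 90.1 dB.

90.1 dB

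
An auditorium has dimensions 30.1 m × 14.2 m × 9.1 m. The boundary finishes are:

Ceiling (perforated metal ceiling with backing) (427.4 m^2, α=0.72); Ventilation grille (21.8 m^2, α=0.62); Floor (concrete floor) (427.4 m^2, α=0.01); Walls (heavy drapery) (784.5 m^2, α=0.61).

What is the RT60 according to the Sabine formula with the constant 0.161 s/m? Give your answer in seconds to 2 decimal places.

0.78 s

Equivalent absorption area: A = 427.4*0.72 + 21.8*0.62 + 427.4*0.01 + 784.5*0.61 = 804.063 m^2.
Room volume: 3889.522 m³.
Sabine: RT60 = 0.161 × 3889.522 / 804.063 = 0.78 s.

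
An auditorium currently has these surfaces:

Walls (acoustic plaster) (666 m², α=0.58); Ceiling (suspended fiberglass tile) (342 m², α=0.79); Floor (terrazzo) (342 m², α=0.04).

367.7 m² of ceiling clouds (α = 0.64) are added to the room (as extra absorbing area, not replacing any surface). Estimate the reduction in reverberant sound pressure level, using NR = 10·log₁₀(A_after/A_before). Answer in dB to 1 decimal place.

Equivalent absorption area: A_before = 666×0.58 + 342×0.79 + 342×0.04 = 670.140 m².
Added absorption = 367.7 × 0.64 = 235.328 sabins.
New total A_after = 905.468 sabins.
Reduction = 10 log₁₀(A_after/A_before) = 10 log₁₀(1.3512) = 1.3 dB.

1.3 dB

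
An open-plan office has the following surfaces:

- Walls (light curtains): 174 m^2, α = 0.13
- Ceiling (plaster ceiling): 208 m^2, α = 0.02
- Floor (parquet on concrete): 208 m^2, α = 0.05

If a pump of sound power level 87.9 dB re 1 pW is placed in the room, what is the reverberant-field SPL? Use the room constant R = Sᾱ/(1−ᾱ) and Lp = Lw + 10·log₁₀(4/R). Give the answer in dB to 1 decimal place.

77.9 dB

Σ(Sᵢαᵢ) = 174×0.13 + 208×0.02 + 208×0.05 = 37.180; total area S = 590.0 m^2.
ᾱ = 37.180/590.0 = 0.0630; R = Sᾱ/(1−ᾱ) = 37.180/(1−0.0630) = 39.680 m^2.
Lp = 87.9 + 10·log₁₀(4/39.680) = 87.9 + (-9.97) = 77.9 dB.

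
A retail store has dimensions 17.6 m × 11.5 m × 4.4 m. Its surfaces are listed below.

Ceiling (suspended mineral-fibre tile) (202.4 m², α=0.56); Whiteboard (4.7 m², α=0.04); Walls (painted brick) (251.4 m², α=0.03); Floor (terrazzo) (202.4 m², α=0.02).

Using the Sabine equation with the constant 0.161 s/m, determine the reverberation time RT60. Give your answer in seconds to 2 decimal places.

1.15 s

Equivalent absorption area: A = 202.4*0.56 + 4.7*0.04 + 251.4*0.03 + 202.4*0.02 = 125.122 m².
Room volume: 890.56 m³.
RT60 = 0.161 · V / A = 0.161 × 890.56 / 125.122 = 1.15 s.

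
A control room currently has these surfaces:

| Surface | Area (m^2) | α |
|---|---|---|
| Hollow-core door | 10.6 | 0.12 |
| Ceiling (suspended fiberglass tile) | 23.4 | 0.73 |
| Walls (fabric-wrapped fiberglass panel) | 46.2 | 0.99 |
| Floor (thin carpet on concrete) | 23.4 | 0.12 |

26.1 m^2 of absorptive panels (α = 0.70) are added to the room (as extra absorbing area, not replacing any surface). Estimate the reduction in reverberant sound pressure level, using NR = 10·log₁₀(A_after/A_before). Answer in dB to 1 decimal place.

1.0 dB

Total absorption A_before = 10.6·0.12 + 23.4·0.73 + 46.2·0.99 + 23.4·0.12
  = 1.272 + 17.082 + 45.738 + 2.808 = 66.900 m^2 sabins.
Added absorption = 26.1 × 0.70 = 18.270 sabins.
New total A_after = 85.170 sabins.
NR = 10·log₁₀(85.170/66.900) = 1.0 dB.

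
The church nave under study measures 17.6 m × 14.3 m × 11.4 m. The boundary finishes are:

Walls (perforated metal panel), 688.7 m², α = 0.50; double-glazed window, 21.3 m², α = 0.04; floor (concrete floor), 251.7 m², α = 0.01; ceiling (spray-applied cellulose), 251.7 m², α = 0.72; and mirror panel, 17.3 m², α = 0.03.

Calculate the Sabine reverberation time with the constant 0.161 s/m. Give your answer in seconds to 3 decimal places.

0.872 sec

Summing Sᵢαᵢ: 344.350 + 0.852 + 2.517 + 181.224 + 0.519 → A = 529.462 sabins.
Volume V = 17.6 × 14.3 × 11.4 = 2869.152 m³.
Sabine: RT60 = 0.161 × 2869.152 / 529.462 = 0.872 s.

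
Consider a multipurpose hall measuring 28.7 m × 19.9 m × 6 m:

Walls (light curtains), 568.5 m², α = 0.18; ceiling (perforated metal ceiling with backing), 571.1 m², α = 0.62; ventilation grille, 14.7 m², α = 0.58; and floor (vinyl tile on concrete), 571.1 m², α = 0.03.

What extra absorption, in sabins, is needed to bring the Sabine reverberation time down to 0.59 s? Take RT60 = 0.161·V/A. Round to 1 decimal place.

A₁ = Σ Sᵢαᵢ = 568.5·0.18 + 571.1·0.62 + 14.7·0.58 + 571.1·0.03 = 482.071 sabins.
For T = 0.59 s, need A₂ = 0.161·V/T = 0.161·3426.78/0.59 = 935.104 sabins.
Shortfall: 935.104 − 482.071 = 453.0 sabins.

453.0 sabins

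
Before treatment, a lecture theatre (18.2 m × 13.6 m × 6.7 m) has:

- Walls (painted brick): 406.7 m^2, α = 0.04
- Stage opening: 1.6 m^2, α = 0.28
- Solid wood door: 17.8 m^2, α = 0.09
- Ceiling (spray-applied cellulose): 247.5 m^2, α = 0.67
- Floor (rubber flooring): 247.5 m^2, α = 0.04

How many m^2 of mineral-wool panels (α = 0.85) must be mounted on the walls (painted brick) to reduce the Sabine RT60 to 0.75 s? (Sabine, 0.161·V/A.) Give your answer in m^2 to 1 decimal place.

Total absorption A₁ = 406.7×0.04 + 1.6×0.28 + 17.8×0.09 + 247.5×0.67 + 247.5×0.04
  = 16.268 + 0.448 + 1.602 + 165.825 + 9.900 = 194.043 m^2 sabins.
V = 1658.384 m³. Target absorption A₂ = 0.161 × 1658.384 / 0.75 = 356.000 sabins.
Absorption to add: 356.000 − 194.043 = 161.957 sabins.
Each m^2 of panel replacing the walls (painted brick) adds (0.85 − 0.04) = 0.81 sabins.
Panel area = 161.957 / 0.81 = 199.9 m^2.

199.9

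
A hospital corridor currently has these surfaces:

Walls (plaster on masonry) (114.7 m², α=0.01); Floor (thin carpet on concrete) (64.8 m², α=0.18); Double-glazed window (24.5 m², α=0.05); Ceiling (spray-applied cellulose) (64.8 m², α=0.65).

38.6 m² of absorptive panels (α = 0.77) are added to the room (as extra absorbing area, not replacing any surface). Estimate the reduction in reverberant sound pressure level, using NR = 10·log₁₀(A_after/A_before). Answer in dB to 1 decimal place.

1.8 dB

Summing Sᵢαᵢ: 1.147 + 11.664 + 1.225 + 42.120 → A_before = 56.156 sabins.
Added absorption = 38.6 × 0.77 = 29.722 sabins.
A_after = 56.156 + 29.722 = 85.878 sabins.
Reduction = 10 log₁₀(A_after/A_before) = 10 log₁₀(1.5293) = 1.8 dB.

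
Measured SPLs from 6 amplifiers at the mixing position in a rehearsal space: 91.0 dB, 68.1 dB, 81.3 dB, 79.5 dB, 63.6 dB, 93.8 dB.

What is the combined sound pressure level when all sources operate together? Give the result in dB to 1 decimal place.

Converting to relative power and adding: 10^(91.0/10) + 10^(68.1/10) + 10^(81.3/10) + 10^(79.5/10) + 10^(63.6/10) + 10^(93.8/10) = 3.891e+09.
Back to dB: 10·log₁₀ Σ = 95.9 dB.

95.9 dB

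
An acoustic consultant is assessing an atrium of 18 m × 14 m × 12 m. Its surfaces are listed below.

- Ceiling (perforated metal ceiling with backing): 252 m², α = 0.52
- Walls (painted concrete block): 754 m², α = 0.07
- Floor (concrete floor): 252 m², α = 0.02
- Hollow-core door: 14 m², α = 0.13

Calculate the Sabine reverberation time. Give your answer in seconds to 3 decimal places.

2.553 sec

Equivalent absorption area: A = 252·0.52 + 754·0.07 + 252·0.02 + 14·0.13 = 190.680 m².
V = 18·14·12 = 3024 m³.
T = 0.161 V/A = 0.161·3024/190.680 = 2.553 s.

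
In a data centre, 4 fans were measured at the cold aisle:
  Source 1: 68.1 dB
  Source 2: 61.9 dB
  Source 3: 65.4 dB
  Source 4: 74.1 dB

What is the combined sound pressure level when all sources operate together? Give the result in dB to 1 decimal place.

75.7 dB

Sum in the linear (power) domain: Σ 10^(Lᵢ/10) = 10^(68.1/10) + 10^(61.9/10) + 10^(65.4/10) + 10^(74.1/10) = 3.718e+07.
L_total = 10·log₁₀(3.718e+07) = 75.7 dB.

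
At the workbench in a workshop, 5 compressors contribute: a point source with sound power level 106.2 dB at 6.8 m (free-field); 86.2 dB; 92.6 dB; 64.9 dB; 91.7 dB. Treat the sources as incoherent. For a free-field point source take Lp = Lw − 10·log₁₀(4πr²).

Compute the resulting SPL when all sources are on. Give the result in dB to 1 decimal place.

Source at 6.8 m: Lp = 106.2 − 10·log₁₀(4π·6.8²) = 106.2 − 10·log₁₀(581.069) = 78.6 dB.
Sum in the linear (power) domain: Σ 10^(Lᵢ/10) = 10^(78.6/10) + 10^(86.2/10) + 10^(92.6/10) + 10^(64.9/10) + 10^(91.7/10) = 3.791e+09.
L_total = 10·log₁₀(3.791e+09) = 95.8 dB.

95.8 dB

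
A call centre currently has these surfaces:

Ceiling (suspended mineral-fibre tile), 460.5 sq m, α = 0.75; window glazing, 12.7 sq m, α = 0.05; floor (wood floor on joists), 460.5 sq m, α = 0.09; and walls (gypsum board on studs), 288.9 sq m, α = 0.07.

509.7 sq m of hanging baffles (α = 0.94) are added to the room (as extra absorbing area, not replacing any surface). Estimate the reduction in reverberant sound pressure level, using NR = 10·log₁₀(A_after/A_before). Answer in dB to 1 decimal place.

Summing Sᵢαᵢ: 345.375 + 0.635 + 41.445 + 20.223 → A_before = 407.678 sabins.
Treatment contributes 509.7·0.94 = 479.118 sabins.
New total A_after = 886.796 sabins.
Reduction = 10 log₁₀(A_after/A_before) = 10 log₁₀(2.1752) = 3.4 dB.

3.4 dB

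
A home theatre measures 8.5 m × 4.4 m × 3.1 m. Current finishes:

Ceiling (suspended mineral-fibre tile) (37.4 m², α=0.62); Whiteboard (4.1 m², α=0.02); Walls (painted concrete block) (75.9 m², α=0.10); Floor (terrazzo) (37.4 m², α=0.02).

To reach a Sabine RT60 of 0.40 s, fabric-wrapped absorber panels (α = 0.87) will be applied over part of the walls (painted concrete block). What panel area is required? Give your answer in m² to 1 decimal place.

A₁ = Σ Sᵢαᵢ = 37.4×0.62 + 4.1×0.02 + 75.9×0.10 + 37.4×0.02 = 31.608 sabins.
Required A₂ = 0.161·115.94/0.40 = 46.666 sabins.
Absorption to add: 46.666 − 31.608 = 15.058 sabins.
Net gain per m²: Δα = 0.87 − 0.10 = 0.77.
Area = ΔA/Δα = 15.058/0.77 = 19.6 m².

19.6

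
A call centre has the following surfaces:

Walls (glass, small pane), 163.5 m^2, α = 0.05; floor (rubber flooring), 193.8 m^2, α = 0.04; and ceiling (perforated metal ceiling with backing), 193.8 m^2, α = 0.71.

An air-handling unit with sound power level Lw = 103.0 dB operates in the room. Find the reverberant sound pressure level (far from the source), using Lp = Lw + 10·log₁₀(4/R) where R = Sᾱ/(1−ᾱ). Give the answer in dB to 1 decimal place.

A = 153.525 sabins; S = 551.1 m^2.
ᾱ = 153.525/551.1 = 0.2786; R = Sᾱ/(1−ᾱ) = 153.525/(1−0.2786) = 212.815 m^2.
Lp = 103.0 + 10·log₁₀(4/212.815) = 103.0 + (-17.26) = 85.7 dB.

85.7 dB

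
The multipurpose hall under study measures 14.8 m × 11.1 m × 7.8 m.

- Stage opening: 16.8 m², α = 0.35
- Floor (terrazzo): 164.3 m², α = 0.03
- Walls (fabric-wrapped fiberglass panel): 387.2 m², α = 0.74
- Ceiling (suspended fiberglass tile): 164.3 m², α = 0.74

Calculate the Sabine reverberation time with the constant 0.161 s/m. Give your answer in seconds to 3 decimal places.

0.492 s

Summing Sᵢαᵢ: 5.880 + 4.929 + 286.528 + 121.582 → A = 418.919 sabins.
Volume V = 14.8 × 11.1 × 7.8 = 1281.384 m³.
RT60 = 0.161 · V / A = 0.161 × 1281.384 / 418.919 = 0.492 s.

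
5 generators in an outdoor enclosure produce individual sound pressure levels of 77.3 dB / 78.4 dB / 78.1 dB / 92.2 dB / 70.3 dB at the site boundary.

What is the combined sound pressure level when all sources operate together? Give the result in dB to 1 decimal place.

Σ 10^(Lᵢ/10) = 1.858e+09.
Back to dB: 10·log₁₀ Σ = 92.7 dB.

92.7 dB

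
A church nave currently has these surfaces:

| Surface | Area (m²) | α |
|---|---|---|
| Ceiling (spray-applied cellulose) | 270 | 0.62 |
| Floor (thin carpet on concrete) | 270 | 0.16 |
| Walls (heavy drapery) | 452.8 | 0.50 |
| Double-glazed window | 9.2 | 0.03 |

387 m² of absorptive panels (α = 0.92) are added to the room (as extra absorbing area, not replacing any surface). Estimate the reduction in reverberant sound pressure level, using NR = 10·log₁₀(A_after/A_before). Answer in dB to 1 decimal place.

2.6 dB

Total absorption A_before = 270·0.62 + 270·0.16 + 452.8·0.50 + 9.2·0.03
  = 167.400 + 43.200 + 226.400 + 0.276 = 437.276 m² sabins.
Treatment contributes 387·0.92 = 356.040 sabins.
New total A_after = 793.316 sabins.
Reduction = 10 log₁₀(A_after/A_before) = 10 log₁₀(1.8142) = 2.6 dB.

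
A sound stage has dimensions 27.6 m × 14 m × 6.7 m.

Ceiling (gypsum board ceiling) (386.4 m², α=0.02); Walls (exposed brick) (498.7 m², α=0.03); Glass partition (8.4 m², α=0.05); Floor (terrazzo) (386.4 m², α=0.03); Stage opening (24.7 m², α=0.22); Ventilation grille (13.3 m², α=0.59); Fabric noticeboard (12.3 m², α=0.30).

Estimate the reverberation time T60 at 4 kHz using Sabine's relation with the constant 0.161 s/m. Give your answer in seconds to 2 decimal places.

8.07 seconds

Equivalent absorption area: A = 386.4×0.02 + 498.7×0.03 + 8.4×0.05 + 386.4×0.03 + 24.7×0.22 + 13.3×0.59 + 12.3×0.30 = 51.672 m².
Room volume: 2588.88 m³.
Sabine: RT60 = 0.161 × 2588.88 / 51.672 = 8.07 s.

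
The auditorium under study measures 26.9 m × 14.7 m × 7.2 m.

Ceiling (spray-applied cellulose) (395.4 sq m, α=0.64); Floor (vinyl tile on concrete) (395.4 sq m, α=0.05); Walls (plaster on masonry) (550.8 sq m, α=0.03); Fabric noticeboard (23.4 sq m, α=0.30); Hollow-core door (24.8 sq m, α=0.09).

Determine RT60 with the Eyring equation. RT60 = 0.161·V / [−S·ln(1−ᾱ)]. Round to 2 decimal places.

1.36 seconds

Total surface area S = 395.4 + 395.4 + 550.8 + 23.4 + 24.8 = 1389.8 sq m.
Absorption A = 395.4×0.64 + 395.4×0.05 + 550.8×0.03 + 23.4×0.30 + 24.8×0.09 = 298.602 sabins.
Mean coefficient ᾱ = A/S = 0.2149.
−S·ln(1−ᾱ) = −1389.8 × ln(1 − 0.2149) = 336.254.
V = 26.9 × 14.7 × 7.2 = 2847.096 m³.
T = 0.161·V/[−S·ln(1−ᾱ)] = 0.161·2847.096/336.254 = 1.36 s.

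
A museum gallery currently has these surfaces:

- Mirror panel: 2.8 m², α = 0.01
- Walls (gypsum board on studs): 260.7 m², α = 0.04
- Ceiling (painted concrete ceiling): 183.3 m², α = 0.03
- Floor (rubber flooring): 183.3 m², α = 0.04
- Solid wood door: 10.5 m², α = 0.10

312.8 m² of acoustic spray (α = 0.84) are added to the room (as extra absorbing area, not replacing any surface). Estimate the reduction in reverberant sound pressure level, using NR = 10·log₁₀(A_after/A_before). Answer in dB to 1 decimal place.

10.7 dB

Total absorption A_before = 2.8·0.01 + 260.7·0.04 + 183.3·0.03 + 183.3·0.04 + 10.5·0.10
  = 0.028 + 10.428 + 5.499 + 7.332 + 1.050 = 24.337 m² sabins.
Treatment contributes 312.8·0.84 = 262.752 sabins.
New total A_after = 287.089 sabins.
Reduction = 10 log₁₀(A_after/A_before) = 10 log₁₀(11.7964) = 10.7 dB.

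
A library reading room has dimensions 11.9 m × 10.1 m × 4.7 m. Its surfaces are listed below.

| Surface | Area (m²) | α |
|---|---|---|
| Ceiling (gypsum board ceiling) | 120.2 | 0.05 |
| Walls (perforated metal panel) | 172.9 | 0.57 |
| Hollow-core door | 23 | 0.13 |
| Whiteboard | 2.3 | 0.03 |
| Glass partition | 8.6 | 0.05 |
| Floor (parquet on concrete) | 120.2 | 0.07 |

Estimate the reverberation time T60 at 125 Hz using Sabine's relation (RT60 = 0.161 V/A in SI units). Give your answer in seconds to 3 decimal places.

0.781 seconds

Summing Sᵢαᵢ: 6.010 + 98.553 + 2.990 + 0.069 + 0.430 + 8.414 → A = 116.466 sabins.
Room volume: 564.893 m³.
T = 0.161 V/A = 0.161·564.893/116.466 = 0.781 s.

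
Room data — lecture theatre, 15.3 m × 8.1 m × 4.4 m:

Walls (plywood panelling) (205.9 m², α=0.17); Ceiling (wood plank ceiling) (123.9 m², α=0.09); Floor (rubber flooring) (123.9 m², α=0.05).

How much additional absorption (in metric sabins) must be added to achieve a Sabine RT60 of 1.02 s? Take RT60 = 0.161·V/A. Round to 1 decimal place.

Total absorption A₁ = 205.9×0.17 + 123.9×0.09 + 123.9×0.05
  = 35.003 + 11.151 + 6.195 = 52.349 m² sabins.
For T = 1.02 s, need A₂ = 0.161·V/T = 0.161·545.292/1.02 = 86.071 sabins.
Additional absorption ΔA = 86.071 − 52.349 = 33.7 sabins.

33.7 sabins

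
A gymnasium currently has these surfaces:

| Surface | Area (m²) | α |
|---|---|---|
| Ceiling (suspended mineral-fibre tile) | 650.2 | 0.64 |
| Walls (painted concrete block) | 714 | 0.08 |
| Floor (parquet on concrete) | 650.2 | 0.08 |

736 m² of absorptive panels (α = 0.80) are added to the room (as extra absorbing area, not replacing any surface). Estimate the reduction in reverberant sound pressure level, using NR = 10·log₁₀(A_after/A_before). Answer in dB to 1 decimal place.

Summing Sᵢαᵢ: 416.128 + 57.120 + 52.016 → A_before = 525.264 sabins.
Added absorption = 736 × 0.80 = 588.800 sabins.
A_after = 525.264 + 588.800 = 1114.064 sabins.
NR = 10·log₁₀(1114.064/525.264) = 3.3 dB.

3.3 dB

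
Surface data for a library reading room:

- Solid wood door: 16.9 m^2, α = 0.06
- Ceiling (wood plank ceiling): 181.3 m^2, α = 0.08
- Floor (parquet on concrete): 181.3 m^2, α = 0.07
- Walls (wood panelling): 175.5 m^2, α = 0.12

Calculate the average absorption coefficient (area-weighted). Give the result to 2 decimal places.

0.09

Total surface area S = 555.0 m^2.
Σ(Sᵢαᵢ) = 16.9*0.06 + 181.3*0.08 + 181.3*0.07 + 175.5*0.12 = 49.269.
ᾱ = 49.269 / 555.0 = 0.09.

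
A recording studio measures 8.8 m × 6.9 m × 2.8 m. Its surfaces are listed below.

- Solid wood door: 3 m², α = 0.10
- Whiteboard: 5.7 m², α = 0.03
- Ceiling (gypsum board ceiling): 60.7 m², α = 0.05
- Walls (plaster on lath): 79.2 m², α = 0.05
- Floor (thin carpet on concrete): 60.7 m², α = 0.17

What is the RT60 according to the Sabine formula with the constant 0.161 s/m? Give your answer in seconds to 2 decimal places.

Total absorption A = 3*0.10 + 5.7*0.03 + 60.7*0.05 + 79.2*0.05 + 60.7*0.17
  = 0.300 + 0.171 + 3.035 + 3.960 + 10.319 = 17.785 m² sabins.
Volume V = 8.8 × 6.9 × 2.8 = 170.016 m³.
T = 0.161 V/A = 0.161·170.016/17.785 = 1.54 s.

1.54 s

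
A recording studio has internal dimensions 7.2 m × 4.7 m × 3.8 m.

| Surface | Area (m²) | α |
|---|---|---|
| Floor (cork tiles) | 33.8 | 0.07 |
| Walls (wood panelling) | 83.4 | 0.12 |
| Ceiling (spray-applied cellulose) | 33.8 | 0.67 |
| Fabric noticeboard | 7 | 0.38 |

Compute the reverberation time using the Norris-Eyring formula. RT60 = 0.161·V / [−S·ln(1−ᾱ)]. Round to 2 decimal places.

Total surface area S = 33.8 + 83.4 + 33.8 + 7 = 158.0 m².
Absorption A = 33.8×0.07 + 83.4×0.12 + 33.8×0.67 + 7×0.38 = 37.680 sabins.
ᾱ = 37.680 / 158.0 = 0.2385.
Eyring denominator: −S ln(1−ᾱ) = 43.049.
V = 7.2 × 4.7 × 3.8 = 128.592 m³.
T = 0.161·V/[−S·ln(1−ᾱ)] = 0.161·128.592/43.049 = 0.48 s.

0.48 s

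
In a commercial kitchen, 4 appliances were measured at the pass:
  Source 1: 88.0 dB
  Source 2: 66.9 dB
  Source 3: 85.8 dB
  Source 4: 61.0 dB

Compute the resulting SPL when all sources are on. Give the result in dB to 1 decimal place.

Sum in the linear (power) domain: Σ 10^(Lᵢ/10) = 10^(88.0/10) + 10^(66.9/10) + 10^(85.8/10) + 10^(61.0/10) = 1.017e+09.
Combined level = 10 log₁₀(1.017e+09) = 90.1 dB.

90.1 dB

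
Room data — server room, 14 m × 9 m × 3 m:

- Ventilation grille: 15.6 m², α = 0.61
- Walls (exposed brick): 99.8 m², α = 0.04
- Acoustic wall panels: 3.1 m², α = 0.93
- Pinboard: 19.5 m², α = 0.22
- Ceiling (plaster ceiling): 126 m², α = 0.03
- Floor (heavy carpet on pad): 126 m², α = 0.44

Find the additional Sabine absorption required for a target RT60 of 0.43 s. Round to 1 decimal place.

A₁ = Σ Sᵢαᵢ = 15.6*0.61 + 99.8*0.04 + 3.1*0.93 + 19.5*0.22 + 126*0.03 + 126*0.44 = 79.901 sabins.
Target A₂ = 0.161·378/0.43 = 141.530 sabins (V = 378 m³).
ΔA = A₂ − A₁ = 141.530 − 79.901 = 61.6 sabins.

61.6 sabins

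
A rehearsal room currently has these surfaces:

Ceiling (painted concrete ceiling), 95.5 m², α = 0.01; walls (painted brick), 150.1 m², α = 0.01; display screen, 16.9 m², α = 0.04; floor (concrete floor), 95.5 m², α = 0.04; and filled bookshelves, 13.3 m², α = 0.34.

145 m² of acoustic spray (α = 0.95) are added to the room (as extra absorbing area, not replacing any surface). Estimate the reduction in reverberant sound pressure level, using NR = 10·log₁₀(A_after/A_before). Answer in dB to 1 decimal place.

Equivalent absorption area: A_before = 95.5*0.01 + 150.1*0.01 + 16.9*0.04 + 95.5*0.04 + 13.3*0.34 = 11.474 m².
Treatment contributes 145·0.95 = 137.750 sabins.
A_after = 11.474 + 137.750 = 149.224 sabins.
NR = 10·log₁₀(149.224/11.474) = 11.1 dB.

11.1 dB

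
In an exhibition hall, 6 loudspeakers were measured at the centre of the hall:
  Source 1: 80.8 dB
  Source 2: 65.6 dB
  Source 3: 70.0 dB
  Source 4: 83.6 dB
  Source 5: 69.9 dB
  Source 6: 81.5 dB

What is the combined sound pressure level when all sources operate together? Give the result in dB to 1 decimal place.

87.1 dB

Sum in the linear (power) domain: Σ 10^(Lᵢ/10) = 10^(80.8/10) + 10^(65.6/10) + 10^(70.0/10) + 10^(83.6/10) + 10^(69.9/10) + 10^(81.5/10) = 5.14e+08.
L_total = 10·log₁₀(5.14e+08) = 87.1 dB.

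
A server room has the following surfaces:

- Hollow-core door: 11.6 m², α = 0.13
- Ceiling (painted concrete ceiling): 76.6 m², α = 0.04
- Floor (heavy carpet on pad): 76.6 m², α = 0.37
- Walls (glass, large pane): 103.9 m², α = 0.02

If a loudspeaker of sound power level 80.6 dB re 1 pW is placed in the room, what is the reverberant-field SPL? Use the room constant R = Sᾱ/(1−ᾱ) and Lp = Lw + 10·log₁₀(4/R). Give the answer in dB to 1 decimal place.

70.6 dB

A = 34.992 sabins; S = 268.7 m².
ᾱ = 0.1302, so room constant R = A/(1−ᾱ) = 40.230 m².
Lp = 80.6 + 10·log₁₀(4/40.230) = 80.6 + (-10.02) = 70.6 dB.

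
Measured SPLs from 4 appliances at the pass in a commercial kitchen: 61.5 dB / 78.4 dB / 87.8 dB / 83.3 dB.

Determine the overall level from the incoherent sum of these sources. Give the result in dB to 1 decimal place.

Converting to relative power and adding: 10^(61.5/10) + 10^(78.4/10) + 10^(87.8/10) + 10^(83.3/10) = 8.87e+08.
Back to dB: 10·log₁₀ Σ = 89.5 dB.

89.5 dB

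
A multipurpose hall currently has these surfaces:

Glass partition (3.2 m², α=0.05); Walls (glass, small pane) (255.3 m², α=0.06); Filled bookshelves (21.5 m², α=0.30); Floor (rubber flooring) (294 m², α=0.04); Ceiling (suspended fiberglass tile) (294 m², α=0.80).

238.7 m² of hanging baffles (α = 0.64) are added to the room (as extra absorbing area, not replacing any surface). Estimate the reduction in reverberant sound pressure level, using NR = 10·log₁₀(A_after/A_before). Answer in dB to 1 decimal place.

Total absorption A_before = 3.2*0.05 + 255.3*0.06 + 21.5*0.30 + 294*0.04 + 294*0.80
  = 0.160 + 15.318 + 6.450 + 11.760 + 235.200 = 268.888 m² sabins.
Treatment contributes 238.7·0.64 = 152.768 sabins.
A_after = 268.888 + 152.768 = 421.656 sabins.
NR = 10·log₁₀(421.656/268.888) = 2.0 dB.

2.0 dB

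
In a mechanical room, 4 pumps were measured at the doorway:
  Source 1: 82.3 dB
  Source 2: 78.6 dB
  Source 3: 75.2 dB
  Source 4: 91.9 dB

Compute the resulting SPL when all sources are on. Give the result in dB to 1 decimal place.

92.6 dB

Σ 10^(Lᵢ/10) = 1.824e+09.
L_total = 10·log₁₀(1.824e+09) = 92.6 dB.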